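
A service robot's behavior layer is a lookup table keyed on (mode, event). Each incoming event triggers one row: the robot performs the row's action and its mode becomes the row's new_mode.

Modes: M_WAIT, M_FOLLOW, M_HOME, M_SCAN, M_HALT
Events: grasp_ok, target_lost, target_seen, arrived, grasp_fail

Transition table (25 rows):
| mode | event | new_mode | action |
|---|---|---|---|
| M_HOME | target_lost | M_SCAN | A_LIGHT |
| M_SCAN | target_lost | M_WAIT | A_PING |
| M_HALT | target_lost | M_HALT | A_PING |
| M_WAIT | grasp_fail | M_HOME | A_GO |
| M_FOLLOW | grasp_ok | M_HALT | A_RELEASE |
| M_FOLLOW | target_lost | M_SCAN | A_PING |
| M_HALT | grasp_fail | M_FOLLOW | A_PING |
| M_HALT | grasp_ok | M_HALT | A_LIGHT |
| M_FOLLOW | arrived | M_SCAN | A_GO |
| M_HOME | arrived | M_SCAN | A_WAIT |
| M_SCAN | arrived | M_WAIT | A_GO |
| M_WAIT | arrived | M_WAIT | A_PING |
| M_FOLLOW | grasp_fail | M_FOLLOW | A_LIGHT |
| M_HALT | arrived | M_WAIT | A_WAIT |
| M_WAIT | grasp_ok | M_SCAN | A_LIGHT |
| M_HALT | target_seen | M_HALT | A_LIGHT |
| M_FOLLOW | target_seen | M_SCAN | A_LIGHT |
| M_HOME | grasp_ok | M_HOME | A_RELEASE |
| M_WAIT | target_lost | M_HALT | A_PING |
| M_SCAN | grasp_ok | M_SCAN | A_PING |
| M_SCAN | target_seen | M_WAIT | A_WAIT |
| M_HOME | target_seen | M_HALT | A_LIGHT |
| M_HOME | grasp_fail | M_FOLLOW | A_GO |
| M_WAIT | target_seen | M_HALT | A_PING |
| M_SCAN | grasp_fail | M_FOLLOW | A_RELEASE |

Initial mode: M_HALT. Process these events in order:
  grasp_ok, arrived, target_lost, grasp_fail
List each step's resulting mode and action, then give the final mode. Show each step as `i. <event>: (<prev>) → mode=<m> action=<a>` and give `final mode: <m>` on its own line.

final mode: M_FOLLOW

1. grasp_ok: (M_HALT) → mode=M_HALT action=A_LIGHT
2. arrived: (M_HALT) → mode=M_WAIT action=A_WAIT
3. target_lost: (M_WAIT) → mode=M_HALT action=A_PING
4. grasp_fail: (M_HALT) → mode=M_FOLLOW action=A_PING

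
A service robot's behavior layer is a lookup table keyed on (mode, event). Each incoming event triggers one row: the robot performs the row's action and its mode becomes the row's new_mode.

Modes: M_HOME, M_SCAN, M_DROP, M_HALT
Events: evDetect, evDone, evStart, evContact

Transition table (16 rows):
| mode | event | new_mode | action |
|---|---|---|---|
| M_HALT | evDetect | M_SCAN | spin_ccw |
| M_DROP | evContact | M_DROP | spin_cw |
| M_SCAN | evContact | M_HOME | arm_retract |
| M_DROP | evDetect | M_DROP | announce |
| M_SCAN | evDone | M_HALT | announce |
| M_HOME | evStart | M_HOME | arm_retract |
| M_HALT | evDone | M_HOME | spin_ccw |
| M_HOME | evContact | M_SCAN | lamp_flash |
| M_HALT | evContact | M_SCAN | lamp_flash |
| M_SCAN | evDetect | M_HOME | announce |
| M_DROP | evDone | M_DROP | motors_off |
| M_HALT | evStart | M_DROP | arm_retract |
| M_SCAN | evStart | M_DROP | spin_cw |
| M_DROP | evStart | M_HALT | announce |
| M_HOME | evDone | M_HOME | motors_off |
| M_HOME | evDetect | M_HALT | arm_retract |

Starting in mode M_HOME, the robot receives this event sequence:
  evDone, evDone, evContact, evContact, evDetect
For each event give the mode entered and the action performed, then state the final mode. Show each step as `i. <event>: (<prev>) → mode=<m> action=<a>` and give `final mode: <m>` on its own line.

1. evDone: (M_HOME) → mode=M_HOME action=motors_off
2. evDone: (M_HOME) → mode=M_HOME action=motors_off
3. evContact: (M_HOME) → mode=M_SCAN action=lamp_flash
4. evContact: (M_SCAN) → mode=M_HOME action=arm_retract
5. evDetect: (M_HOME) → mode=M_HALT action=arm_retract

final mode: M_HALT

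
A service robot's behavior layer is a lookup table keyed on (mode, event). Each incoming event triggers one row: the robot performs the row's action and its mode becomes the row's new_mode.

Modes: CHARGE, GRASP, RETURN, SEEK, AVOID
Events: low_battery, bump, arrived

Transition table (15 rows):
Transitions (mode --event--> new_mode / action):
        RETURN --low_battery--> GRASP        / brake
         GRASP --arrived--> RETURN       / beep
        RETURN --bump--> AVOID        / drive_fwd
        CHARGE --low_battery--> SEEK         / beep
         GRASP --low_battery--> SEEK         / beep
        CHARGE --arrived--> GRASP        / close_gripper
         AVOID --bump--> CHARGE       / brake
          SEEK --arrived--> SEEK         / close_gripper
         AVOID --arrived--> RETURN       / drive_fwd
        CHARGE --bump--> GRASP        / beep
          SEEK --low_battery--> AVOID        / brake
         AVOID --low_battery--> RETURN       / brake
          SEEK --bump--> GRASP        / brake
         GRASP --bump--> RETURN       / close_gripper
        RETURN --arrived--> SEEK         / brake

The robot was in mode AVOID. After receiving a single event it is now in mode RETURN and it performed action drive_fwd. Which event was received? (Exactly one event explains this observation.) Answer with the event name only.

try low_battery: (AVOID, low_battery) → (RETURN, brake)
try bump: (AVOID, bump) → (CHARGE, brake)
try arrived: (AVOID, arrived) → (RETURN, drive_fwd)  ← matches

arrived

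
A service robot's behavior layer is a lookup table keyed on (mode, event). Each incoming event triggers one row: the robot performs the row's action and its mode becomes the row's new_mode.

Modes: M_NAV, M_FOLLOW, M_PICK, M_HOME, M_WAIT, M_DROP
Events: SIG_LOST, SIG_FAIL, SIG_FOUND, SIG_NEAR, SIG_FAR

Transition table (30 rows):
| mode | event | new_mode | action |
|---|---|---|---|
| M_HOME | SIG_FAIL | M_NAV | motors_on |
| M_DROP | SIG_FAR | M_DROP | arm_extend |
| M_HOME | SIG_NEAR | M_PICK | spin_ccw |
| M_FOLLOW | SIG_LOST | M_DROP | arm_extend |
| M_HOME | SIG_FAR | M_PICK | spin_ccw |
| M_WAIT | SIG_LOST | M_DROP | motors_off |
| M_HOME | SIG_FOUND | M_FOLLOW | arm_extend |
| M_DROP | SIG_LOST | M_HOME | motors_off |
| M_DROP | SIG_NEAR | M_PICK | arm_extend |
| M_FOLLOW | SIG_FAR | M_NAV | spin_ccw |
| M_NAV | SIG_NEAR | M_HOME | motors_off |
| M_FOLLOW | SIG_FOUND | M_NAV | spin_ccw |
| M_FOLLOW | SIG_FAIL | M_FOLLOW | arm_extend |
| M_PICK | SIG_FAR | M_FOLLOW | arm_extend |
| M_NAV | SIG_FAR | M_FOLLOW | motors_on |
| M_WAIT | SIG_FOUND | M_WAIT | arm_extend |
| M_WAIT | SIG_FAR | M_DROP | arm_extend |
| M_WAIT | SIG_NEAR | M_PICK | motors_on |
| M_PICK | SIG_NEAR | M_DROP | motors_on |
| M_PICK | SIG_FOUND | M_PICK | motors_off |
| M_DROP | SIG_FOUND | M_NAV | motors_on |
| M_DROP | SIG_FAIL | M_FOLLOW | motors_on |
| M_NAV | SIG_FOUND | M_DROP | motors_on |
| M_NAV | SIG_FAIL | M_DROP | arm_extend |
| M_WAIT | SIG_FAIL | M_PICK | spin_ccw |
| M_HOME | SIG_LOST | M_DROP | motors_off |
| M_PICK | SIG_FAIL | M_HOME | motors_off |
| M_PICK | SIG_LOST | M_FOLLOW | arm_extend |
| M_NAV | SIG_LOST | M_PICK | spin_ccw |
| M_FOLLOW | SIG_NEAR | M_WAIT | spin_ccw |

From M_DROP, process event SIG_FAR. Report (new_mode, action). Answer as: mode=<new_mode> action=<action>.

mode=M_DROP action=arm_extend

current mode = M_DROP; filter table to that mode:
  (M_DROP, SIG_FAR) → (M_DROP, arm_extend)  ← event matches
  (M_DROP, SIG_LOST) → (M_HOME, motors_off)
  (M_DROP, SIG_NEAR) → (M_PICK, arm_extend)
  (M_DROP, SIG_FOUND) → (M_NAV, motors_on)
  (M_DROP, SIG_FAIL) → (M_FOLLOW, motors_on)
event = SIG_FAR selects (M_DROP, arm_extend)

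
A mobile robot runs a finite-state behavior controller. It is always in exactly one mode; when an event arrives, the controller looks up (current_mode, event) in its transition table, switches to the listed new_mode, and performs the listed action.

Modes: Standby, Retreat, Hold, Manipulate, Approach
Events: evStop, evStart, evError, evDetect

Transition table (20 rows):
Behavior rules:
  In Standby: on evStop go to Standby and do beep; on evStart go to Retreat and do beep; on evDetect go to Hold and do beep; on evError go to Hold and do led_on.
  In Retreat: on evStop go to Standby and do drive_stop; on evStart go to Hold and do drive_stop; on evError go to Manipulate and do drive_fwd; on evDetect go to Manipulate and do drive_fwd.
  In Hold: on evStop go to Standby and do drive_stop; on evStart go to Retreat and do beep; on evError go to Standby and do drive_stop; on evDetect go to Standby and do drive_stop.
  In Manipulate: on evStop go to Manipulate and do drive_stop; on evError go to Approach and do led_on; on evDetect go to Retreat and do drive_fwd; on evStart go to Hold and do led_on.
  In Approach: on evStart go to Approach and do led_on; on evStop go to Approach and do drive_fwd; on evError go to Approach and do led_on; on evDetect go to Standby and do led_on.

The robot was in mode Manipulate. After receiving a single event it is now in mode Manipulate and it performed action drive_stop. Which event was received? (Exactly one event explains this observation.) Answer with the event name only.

try evStop: (Manipulate, evStop) → (Manipulate, drive_stop)  ← matches
try evStart: (Manipulate, evStart) → (Hold, led_on)
try evError: (Manipulate, evError) → (Approach, led_on)
try evDetect: (Manipulate, evDetect) → (Retreat, drive_fwd)

evStop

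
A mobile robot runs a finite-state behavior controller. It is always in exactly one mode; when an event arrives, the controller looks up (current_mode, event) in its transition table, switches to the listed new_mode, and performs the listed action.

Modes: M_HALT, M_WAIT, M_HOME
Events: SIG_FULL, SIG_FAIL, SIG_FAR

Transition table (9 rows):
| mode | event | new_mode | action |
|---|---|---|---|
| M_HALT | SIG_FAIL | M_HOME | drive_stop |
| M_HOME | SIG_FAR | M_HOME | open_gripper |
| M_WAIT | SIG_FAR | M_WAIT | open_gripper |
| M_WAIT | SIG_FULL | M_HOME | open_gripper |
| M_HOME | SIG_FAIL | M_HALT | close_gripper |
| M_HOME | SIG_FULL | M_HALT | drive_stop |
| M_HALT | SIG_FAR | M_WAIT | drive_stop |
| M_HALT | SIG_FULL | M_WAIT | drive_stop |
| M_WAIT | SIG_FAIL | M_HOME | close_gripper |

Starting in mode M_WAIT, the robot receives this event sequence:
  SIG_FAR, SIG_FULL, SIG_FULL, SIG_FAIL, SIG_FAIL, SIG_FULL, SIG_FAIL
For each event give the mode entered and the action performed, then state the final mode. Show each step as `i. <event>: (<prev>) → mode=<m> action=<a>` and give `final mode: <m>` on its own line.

final mode: M_HOME

1. SIG_FAR: (M_WAIT) → mode=M_WAIT action=open_gripper
2. SIG_FULL: (M_WAIT) → mode=M_HOME action=open_gripper
3. SIG_FULL: (M_HOME) → mode=M_HALT action=drive_stop
4. SIG_FAIL: (M_HALT) → mode=M_HOME action=drive_stop
5. SIG_FAIL: (M_HOME) → mode=M_HALT action=close_gripper
6. SIG_FULL: (M_HALT) → mode=M_WAIT action=drive_stop
7. SIG_FAIL: (M_WAIT) → mode=M_HOME action=close_gripper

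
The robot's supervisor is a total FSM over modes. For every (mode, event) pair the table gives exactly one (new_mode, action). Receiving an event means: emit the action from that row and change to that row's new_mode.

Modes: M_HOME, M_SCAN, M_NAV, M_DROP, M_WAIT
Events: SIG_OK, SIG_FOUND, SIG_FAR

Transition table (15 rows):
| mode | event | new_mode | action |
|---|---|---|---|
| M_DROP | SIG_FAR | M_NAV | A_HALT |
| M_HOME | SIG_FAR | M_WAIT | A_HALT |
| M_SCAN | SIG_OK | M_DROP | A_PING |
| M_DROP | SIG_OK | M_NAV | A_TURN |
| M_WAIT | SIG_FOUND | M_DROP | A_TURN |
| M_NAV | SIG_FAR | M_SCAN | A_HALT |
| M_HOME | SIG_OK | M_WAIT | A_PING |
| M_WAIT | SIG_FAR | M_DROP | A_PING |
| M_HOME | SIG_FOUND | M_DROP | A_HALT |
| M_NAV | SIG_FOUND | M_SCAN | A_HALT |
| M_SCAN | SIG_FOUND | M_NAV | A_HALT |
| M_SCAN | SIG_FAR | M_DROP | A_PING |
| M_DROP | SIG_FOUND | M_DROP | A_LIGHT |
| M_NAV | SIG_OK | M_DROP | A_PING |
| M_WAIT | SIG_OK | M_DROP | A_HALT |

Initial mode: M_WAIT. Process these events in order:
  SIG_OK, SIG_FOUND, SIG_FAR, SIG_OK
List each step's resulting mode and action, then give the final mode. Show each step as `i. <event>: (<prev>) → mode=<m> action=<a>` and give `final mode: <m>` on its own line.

1. SIG_OK: (M_WAIT) → mode=M_DROP action=A_HALT
2. SIG_FOUND: (M_DROP) → mode=M_DROP action=A_LIGHT
3. SIG_FAR: (M_DROP) → mode=M_NAV action=A_HALT
4. SIG_OK: (M_NAV) → mode=M_DROP action=A_PING

final mode: M_DROP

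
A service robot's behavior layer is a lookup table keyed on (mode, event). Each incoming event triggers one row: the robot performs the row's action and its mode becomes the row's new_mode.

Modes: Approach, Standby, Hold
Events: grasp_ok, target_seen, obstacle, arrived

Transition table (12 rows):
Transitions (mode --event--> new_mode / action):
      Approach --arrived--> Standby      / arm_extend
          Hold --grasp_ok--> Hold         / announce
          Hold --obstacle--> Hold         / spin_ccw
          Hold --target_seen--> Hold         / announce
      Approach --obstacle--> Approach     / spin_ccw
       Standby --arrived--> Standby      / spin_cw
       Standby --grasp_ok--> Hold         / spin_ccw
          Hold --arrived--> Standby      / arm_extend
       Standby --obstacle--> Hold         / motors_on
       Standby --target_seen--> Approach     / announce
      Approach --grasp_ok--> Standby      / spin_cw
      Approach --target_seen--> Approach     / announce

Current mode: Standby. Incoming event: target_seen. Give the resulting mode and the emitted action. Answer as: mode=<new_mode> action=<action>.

mode=Approach action=announce

current mode = Standby; filter table to that mode:
  (Standby, arrived) → (Standby, spin_cw)
  (Standby, grasp_ok) → (Hold, spin_ccw)
  (Standby, obstacle) → (Hold, motors_on)
  (Standby, target_seen) → (Approach, announce)  ← event matches
event = target_seen selects (Approach, announce)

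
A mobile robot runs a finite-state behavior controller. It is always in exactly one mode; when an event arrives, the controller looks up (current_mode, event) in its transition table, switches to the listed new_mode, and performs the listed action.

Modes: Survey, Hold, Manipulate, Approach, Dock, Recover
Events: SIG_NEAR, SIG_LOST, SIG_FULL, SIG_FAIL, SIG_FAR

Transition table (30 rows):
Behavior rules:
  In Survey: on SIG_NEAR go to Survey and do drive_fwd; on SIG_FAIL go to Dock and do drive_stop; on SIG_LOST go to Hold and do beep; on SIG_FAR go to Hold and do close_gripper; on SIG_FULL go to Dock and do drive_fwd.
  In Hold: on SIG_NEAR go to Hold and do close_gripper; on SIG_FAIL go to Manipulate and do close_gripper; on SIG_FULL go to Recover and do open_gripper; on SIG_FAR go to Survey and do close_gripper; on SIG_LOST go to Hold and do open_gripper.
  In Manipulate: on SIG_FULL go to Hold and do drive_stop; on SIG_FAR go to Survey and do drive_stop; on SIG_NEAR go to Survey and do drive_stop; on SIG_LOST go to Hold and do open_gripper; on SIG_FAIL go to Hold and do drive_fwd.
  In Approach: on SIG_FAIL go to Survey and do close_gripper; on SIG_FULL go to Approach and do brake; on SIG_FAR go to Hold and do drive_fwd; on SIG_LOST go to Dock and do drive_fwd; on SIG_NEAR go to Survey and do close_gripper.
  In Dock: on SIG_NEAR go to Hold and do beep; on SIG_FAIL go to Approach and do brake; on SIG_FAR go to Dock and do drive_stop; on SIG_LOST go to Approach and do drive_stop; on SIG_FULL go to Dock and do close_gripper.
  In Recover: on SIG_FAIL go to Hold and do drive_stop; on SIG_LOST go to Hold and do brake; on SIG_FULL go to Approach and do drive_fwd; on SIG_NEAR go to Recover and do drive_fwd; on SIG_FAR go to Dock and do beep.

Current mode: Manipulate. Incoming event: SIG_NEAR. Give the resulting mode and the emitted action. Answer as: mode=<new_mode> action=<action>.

mode=Survey action=drive_stop

current mode = Manipulate; filter table to that mode:
  (Manipulate, SIG_FULL) → (Hold, drive_stop)
  (Manipulate, SIG_FAR) → (Survey, drive_stop)
  (Manipulate, SIG_NEAR) → (Survey, drive_stop)  ← event matches
  (Manipulate, SIG_LOST) → (Hold, open_gripper)
  (Manipulate, SIG_FAIL) → (Hold, drive_fwd)
event = SIG_NEAR selects (Survey, drive_stop)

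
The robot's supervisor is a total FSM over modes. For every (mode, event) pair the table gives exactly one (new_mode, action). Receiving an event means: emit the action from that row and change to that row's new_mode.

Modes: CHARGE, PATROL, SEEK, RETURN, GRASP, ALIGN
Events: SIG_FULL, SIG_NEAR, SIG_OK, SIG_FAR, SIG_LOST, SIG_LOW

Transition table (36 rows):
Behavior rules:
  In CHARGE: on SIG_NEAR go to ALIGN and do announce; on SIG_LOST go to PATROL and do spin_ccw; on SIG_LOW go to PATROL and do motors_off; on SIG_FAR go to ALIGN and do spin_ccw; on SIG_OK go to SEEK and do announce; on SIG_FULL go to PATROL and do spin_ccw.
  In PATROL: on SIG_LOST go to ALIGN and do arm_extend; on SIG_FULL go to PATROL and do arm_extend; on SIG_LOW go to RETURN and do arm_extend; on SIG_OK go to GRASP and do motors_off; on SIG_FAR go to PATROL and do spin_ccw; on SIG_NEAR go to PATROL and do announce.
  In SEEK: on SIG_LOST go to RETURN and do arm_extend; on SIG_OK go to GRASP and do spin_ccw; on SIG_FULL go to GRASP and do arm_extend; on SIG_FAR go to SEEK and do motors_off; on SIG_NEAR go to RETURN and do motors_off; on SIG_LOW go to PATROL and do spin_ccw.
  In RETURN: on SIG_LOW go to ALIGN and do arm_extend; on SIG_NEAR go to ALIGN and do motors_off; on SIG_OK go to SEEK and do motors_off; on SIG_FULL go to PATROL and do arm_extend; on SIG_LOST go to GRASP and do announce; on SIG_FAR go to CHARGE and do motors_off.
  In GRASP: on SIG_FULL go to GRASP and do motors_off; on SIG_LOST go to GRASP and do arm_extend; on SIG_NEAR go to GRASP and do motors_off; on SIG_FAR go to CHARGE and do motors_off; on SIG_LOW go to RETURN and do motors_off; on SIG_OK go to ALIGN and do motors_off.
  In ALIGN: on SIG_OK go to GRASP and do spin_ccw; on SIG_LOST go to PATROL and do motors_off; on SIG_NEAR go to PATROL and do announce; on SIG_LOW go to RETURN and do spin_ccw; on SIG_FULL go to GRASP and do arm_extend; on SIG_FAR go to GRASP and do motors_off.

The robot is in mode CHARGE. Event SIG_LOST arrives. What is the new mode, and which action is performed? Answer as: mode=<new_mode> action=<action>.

mode=PATROL action=spin_ccw

current mode = CHARGE; filter table to that mode:
  (CHARGE, SIG_NEAR) → (ALIGN, announce)
  (CHARGE, SIG_LOST) → (PATROL, spin_ccw)  ← event matches
  (CHARGE, SIG_LOW) → (PATROL, motors_off)
  (CHARGE, SIG_FAR) → (ALIGN, spin_ccw)
  (CHARGE, SIG_OK) → (SEEK, announce)
  (CHARGE, SIG_FULL) → (PATROL, spin_ccw)
event = SIG_LOST selects (PATROL, spin_ccw)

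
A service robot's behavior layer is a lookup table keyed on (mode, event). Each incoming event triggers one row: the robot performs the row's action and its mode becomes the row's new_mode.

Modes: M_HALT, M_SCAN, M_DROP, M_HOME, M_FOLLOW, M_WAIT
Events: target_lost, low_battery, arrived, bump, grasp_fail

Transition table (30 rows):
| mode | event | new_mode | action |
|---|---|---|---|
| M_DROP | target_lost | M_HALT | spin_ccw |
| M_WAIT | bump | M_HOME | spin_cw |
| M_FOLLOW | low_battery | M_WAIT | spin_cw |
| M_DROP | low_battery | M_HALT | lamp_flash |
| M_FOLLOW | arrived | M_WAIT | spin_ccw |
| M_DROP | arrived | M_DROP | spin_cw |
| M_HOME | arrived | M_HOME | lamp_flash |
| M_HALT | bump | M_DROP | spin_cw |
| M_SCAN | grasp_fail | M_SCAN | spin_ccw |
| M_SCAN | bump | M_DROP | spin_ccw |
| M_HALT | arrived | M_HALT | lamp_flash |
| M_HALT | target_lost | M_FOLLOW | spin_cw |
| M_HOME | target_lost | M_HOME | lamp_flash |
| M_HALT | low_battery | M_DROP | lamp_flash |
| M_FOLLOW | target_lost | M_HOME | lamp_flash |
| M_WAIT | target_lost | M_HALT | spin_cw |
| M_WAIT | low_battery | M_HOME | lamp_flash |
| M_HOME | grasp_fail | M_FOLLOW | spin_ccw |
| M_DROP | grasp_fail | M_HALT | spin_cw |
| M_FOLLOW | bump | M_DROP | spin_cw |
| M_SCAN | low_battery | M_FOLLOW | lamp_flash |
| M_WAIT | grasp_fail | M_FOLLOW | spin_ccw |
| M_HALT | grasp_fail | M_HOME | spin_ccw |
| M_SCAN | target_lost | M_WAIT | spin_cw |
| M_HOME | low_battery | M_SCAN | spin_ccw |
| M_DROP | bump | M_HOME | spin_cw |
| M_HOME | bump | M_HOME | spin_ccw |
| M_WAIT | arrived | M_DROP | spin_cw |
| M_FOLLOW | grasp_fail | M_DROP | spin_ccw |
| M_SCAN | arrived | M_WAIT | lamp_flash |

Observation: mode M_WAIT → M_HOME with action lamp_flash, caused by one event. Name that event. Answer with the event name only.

try target_lost: (M_WAIT, target_lost) → (M_HALT, spin_cw)
try low_battery: (M_WAIT, low_battery) → (M_HOME, lamp_flash)  ← matches
try arrived: (M_WAIT, arrived) → (M_DROP, spin_cw)
try bump: (M_WAIT, bump) → (M_HOME, spin_cw)
try grasp_fail: (M_WAIT, grasp_fail) → (M_FOLLOW, spin_ccw)

low_battery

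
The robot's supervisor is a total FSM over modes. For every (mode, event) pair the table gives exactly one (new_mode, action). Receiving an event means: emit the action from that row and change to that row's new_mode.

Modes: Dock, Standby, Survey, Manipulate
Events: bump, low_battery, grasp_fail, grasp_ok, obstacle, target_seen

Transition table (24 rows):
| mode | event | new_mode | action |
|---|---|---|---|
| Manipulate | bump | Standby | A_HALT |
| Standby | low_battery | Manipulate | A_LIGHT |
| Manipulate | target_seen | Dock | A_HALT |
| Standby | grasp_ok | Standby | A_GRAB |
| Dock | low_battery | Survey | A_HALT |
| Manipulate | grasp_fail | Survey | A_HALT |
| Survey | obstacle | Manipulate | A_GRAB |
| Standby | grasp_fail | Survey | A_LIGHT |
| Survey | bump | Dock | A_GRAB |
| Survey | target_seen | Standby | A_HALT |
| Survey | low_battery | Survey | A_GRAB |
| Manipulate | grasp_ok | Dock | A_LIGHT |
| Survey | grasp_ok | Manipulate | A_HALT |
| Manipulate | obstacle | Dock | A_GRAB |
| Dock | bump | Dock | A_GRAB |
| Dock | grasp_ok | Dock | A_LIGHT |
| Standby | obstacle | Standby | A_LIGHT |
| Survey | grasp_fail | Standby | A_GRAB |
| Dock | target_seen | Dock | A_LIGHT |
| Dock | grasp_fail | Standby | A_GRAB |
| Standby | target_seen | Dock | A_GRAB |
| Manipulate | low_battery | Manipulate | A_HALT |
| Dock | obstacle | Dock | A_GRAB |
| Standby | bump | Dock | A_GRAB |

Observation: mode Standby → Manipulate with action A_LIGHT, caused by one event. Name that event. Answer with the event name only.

low_battery

try bump: (Standby, bump) → (Dock, A_GRAB)
try low_battery: (Standby, low_battery) → (Manipulate, A_LIGHT)  ← matches
try grasp_fail: (Standby, grasp_fail) → (Survey, A_LIGHT)
try grasp_ok: (Standby, grasp_ok) → (Standby, A_GRAB)
try obstacle: (Standby, obstacle) → (Standby, A_LIGHT)
try target_seen: (Standby, target_seen) → (Dock, A_GRAB)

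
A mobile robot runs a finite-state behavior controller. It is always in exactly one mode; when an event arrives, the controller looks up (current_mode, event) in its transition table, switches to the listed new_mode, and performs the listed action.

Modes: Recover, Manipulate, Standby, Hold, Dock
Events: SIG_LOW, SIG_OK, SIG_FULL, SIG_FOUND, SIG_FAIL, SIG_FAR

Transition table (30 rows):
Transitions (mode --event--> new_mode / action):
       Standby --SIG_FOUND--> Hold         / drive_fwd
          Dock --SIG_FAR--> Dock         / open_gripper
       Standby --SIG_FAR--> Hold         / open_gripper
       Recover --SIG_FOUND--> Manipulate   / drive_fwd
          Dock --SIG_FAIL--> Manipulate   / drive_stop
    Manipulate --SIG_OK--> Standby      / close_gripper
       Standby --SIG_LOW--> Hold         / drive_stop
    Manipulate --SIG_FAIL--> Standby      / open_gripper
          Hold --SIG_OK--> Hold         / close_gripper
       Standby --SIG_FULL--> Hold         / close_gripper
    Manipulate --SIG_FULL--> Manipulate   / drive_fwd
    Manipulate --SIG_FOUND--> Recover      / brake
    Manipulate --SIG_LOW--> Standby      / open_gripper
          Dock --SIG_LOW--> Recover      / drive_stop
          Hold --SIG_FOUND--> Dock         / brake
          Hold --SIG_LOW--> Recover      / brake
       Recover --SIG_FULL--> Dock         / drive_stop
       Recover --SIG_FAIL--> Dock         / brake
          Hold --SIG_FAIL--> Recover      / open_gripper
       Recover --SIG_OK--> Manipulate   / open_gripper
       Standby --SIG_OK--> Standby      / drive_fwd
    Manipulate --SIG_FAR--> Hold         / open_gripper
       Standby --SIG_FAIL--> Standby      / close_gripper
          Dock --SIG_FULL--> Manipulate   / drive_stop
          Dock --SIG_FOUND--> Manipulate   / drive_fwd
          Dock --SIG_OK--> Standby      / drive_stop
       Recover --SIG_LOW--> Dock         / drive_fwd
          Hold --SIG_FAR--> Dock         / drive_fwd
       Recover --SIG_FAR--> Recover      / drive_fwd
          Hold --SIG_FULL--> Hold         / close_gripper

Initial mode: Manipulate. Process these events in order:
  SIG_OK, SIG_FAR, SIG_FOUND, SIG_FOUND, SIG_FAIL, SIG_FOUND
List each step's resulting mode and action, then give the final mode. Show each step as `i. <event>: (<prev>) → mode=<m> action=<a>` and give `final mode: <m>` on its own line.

final mode: Hold

1. SIG_OK: (Manipulate) → mode=Standby action=close_gripper
2. SIG_FAR: (Standby) → mode=Hold action=open_gripper
3. SIG_FOUND: (Hold) → mode=Dock action=brake
4. SIG_FOUND: (Dock) → mode=Manipulate action=drive_fwd
5. SIG_FAIL: (Manipulate) → mode=Standby action=open_gripper
6. SIG_FOUND: (Standby) → mode=Hold action=drive_fwd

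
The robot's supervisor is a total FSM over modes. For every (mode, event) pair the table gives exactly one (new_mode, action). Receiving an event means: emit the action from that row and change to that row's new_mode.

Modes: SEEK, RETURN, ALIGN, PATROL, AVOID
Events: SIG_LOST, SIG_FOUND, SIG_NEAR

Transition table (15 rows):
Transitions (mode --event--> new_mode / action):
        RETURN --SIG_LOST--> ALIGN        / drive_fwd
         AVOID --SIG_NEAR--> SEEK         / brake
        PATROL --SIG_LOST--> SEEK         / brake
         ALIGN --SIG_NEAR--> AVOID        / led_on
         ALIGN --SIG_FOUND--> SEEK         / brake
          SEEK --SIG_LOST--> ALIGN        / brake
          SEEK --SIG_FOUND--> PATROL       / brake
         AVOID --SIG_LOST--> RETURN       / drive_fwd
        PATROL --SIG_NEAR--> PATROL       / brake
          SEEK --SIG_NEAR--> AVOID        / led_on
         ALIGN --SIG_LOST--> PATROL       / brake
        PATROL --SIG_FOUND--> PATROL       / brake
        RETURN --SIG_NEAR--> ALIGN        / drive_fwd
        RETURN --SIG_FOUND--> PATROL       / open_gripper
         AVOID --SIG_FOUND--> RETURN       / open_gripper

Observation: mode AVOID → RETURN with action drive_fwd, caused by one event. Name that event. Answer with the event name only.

try SIG_LOST: (AVOID, SIG_LOST) → (RETURN, drive_fwd)  ← matches
try SIG_FOUND: (AVOID, SIG_FOUND) → (RETURN, open_gripper)
try SIG_NEAR: (AVOID, SIG_NEAR) → (SEEK, brake)

SIG_LOST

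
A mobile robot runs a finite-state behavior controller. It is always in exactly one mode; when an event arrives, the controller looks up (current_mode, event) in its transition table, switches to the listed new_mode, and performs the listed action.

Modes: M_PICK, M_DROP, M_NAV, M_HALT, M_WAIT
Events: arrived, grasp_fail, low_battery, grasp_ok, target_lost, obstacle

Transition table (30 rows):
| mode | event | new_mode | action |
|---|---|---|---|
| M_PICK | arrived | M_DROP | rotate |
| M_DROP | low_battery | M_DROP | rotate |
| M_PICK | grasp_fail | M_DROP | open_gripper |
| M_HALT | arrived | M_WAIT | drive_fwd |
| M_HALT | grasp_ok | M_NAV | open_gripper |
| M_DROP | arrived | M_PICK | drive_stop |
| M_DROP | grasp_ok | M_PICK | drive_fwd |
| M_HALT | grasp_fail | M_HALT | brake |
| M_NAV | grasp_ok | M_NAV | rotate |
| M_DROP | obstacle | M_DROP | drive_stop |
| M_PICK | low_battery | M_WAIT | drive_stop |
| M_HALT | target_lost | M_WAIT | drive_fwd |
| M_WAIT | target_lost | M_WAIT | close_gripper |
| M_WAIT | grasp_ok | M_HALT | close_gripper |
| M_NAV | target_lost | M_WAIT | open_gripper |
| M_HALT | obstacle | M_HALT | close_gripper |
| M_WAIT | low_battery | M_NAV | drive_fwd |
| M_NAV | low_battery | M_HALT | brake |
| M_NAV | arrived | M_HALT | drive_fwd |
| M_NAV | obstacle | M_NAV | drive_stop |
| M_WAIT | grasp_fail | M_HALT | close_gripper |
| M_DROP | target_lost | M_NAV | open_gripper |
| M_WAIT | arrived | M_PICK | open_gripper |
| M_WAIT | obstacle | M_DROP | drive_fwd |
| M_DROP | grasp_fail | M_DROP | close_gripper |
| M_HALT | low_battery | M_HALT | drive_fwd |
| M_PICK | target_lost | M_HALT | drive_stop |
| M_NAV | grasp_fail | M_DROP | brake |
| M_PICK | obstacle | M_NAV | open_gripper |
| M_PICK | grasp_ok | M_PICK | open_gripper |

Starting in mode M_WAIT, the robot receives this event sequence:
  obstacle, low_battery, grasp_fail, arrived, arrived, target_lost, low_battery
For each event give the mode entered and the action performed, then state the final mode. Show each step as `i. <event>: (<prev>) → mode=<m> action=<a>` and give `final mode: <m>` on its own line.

1. obstacle: (M_WAIT) → mode=M_DROP action=drive_fwd
2. low_battery: (M_DROP) → mode=M_DROP action=rotate
3. grasp_fail: (M_DROP) → mode=M_DROP action=close_gripper
4. arrived: (M_DROP) → mode=M_PICK action=drive_stop
5. arrived: (M_PICK) → mode=M_DROP action=rotate
6. target_lost: (M_DROP) → mode=M_NAV action=open_gripper
7. low_battery: (M_NAV) → mode=M_HALT action=brake

final mode: M_HALT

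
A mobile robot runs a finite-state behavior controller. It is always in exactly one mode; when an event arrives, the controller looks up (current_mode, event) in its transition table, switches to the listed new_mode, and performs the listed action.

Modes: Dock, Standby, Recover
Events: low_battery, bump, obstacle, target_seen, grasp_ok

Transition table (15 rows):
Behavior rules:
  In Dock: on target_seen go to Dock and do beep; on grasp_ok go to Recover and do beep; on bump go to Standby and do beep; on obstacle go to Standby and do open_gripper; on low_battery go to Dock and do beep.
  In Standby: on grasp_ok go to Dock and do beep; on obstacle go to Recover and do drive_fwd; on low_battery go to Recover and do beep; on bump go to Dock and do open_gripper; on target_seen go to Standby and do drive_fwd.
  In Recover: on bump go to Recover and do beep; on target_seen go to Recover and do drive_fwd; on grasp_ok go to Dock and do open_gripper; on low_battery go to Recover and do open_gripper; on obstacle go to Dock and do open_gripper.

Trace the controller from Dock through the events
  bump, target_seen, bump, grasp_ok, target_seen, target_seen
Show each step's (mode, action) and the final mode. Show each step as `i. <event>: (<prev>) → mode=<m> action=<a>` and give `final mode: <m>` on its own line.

final mode: Recover

1. bump: (Dock) → mode=Standby action=beep
2. target_seen: (Standby) → mode=Standby action=drive_fwd
3. bump: (Standby) → mode=Dock action=open_gripper
4. grasp_ok: (Dock) → mode=Recover action=beep
5. target_seen: (Recover) → mode=Recover action=drive_fwd
6. target_seen: (Recover) → mode=Recover action=drive_fwd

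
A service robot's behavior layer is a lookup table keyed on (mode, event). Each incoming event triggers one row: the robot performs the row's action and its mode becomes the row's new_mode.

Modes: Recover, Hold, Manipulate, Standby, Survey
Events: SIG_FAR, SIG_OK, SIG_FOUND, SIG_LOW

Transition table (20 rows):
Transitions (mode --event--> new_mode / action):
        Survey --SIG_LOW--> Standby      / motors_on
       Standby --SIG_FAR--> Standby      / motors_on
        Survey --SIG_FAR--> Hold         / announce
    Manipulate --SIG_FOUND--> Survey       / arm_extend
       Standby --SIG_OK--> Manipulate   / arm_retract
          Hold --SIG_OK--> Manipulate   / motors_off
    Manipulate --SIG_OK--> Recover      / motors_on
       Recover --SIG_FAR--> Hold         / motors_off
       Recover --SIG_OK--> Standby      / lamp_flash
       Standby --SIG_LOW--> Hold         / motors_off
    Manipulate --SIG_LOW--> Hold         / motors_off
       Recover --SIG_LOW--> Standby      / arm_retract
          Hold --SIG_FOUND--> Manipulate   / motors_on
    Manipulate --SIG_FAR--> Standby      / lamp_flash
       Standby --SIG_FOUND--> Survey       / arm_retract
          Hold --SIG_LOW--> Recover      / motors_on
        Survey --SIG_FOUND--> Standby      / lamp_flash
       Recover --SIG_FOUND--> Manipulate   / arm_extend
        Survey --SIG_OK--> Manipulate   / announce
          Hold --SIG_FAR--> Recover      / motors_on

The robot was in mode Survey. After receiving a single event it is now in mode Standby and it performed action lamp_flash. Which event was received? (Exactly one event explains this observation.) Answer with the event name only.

try SIG_FAR: (Survey, SIG_FAR) → (Hold, announce)
try SIG_OK: (Survey, SIG_OK) → (Manipulate, announce)
try SIG_FOUND: (Survey, SIG_FOUND) → (Standby, lamp_flash)  ← matches
try SIG_LOW: (Survey, SIG_LOW) → (Standby, motors_on)

SIG_FOUND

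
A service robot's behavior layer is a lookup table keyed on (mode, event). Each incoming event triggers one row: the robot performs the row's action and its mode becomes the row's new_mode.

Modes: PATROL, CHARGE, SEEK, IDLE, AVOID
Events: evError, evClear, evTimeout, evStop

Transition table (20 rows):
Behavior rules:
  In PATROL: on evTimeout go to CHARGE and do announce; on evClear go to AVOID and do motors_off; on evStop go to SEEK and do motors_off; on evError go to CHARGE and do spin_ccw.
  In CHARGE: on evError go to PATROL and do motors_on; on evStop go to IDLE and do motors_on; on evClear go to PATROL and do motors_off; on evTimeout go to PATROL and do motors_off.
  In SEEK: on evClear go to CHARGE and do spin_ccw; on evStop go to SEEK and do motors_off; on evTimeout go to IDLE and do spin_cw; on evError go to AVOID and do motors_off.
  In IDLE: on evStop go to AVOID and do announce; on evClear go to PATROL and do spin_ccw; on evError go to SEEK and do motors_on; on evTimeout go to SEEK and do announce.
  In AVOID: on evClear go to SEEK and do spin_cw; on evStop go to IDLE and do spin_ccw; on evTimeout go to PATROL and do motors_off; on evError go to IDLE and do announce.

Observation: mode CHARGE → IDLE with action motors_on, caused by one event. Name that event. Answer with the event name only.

try evError: (CHARGE, evError) → (PATROL, motors_on)
try evClear: (CHARGE, evClear) → (PATROL, motors_off)
try evTimeout: (CHARGE, evTimeout) → (PATROL, motors_off)
try evStop: (CHARGE, evStop) → (IDLE, motors_on)  ← matches

evStop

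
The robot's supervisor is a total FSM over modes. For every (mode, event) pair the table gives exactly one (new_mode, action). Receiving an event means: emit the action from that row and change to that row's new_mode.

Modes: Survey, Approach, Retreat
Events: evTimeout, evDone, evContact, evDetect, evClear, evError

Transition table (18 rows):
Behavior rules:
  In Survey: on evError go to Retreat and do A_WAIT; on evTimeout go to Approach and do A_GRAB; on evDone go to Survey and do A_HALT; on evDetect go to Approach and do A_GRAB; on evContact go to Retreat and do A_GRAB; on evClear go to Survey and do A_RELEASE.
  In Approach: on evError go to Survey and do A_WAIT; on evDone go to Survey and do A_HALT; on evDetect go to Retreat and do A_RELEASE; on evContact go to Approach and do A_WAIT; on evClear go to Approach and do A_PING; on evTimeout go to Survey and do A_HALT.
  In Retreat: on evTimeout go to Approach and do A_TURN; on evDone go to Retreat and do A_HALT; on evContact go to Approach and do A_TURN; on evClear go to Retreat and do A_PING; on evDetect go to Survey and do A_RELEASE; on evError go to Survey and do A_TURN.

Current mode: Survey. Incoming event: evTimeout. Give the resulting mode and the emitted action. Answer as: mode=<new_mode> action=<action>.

current mode = Survey; filter table to that mode:
  (Survey, evError) → (Retreat, A_WAIT)
  (Survey, evTimeout) → (Approach, A_GRAB)  ← event matches
  (Survey, evDone) → (Survey, A_HALT)
  (Survey, evDetect) → (Approach, A_GRAB)
  (Survey, evContact) → (Retreat, A_GRAB)
  (Survey, evClear) → (Survey, A_RELEASE)
event = evTimeout selects (Approach, A_GRAB)

mode=Approach action=A_GRAB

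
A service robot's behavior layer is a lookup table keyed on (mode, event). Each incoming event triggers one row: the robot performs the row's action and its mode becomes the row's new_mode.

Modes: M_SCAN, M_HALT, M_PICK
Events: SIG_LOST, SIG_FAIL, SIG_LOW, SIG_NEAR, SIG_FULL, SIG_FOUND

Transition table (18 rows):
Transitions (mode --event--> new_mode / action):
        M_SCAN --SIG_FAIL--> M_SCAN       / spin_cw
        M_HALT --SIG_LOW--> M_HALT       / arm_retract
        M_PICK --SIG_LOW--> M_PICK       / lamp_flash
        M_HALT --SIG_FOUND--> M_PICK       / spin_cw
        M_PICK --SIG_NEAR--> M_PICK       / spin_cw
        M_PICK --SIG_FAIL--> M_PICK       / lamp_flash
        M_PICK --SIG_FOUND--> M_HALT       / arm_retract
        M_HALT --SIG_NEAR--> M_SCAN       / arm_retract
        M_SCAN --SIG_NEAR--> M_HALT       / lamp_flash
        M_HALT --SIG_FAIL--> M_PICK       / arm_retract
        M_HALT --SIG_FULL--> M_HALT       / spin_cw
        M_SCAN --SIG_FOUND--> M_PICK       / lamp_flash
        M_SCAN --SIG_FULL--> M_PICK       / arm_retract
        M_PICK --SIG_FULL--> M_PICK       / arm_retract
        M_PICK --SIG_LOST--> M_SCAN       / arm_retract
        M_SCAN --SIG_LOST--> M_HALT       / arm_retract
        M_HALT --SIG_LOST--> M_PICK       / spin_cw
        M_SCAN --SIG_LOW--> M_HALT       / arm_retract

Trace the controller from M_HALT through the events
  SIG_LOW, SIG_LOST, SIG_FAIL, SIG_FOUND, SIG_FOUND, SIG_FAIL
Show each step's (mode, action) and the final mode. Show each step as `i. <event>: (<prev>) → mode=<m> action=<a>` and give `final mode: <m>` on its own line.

final mode: M_PICK

1. SIG_LOW: (M_HALT) → mode=M_HALT action=arm_retract
2. SIG_LOST: (M_HALT) → mode=M_PICK action=spin_cw
3. SIG_FAIL: (M_PICK) → mode=M_PICK action=lamp_flash
4. SIG_FOUND: (M_PICK) → mode=M_HALT action=arm_retract
5. SIG_FOUND: (M_HALT) → mode=M_PICK action=spin_cw
6. SIG_FAIL: (M_PICK) → mode=M_PICK action=lamp_flash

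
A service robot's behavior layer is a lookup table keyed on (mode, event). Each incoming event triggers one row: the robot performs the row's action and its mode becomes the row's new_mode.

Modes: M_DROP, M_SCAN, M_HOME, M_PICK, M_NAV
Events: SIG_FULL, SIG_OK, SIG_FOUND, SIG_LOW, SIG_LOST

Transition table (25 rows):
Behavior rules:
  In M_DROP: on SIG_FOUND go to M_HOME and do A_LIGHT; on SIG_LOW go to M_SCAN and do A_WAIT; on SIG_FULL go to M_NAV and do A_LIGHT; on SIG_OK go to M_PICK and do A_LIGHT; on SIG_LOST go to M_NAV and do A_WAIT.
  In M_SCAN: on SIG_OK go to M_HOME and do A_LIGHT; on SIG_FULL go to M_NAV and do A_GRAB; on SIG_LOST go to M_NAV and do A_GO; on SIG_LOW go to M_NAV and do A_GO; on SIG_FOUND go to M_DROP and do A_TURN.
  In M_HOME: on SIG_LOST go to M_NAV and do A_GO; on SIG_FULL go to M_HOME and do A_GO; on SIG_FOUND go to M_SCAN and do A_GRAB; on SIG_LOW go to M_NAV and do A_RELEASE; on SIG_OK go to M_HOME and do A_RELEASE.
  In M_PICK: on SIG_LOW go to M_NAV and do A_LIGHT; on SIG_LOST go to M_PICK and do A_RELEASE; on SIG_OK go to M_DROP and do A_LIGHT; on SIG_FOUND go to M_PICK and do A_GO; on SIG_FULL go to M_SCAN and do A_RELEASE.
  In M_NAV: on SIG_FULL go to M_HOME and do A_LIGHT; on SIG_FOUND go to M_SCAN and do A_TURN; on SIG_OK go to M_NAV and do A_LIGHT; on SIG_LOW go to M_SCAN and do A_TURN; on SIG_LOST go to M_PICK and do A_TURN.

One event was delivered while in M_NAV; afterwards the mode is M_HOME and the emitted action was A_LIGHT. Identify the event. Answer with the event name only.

try SIG_FULL: (M_NAV, SIG_FULL) → (M_HOME, A_LIGHT)  ← matches
try SIG_OK: (M_NAV, SIG_OK) → (M_NAV, A_LIGHT)
try SIG_FOUND: (M_NAV, SIG_FOUND) → (M_SCAN, A_TURN)
try SIG_LOW: (M_NAV, SIG_LOW) → (M_SCAN, A_TURN)
try SIG_LOST: (M_NAV, SIG_LOST) → (M_PICK, A_TURN)

SIG_FULL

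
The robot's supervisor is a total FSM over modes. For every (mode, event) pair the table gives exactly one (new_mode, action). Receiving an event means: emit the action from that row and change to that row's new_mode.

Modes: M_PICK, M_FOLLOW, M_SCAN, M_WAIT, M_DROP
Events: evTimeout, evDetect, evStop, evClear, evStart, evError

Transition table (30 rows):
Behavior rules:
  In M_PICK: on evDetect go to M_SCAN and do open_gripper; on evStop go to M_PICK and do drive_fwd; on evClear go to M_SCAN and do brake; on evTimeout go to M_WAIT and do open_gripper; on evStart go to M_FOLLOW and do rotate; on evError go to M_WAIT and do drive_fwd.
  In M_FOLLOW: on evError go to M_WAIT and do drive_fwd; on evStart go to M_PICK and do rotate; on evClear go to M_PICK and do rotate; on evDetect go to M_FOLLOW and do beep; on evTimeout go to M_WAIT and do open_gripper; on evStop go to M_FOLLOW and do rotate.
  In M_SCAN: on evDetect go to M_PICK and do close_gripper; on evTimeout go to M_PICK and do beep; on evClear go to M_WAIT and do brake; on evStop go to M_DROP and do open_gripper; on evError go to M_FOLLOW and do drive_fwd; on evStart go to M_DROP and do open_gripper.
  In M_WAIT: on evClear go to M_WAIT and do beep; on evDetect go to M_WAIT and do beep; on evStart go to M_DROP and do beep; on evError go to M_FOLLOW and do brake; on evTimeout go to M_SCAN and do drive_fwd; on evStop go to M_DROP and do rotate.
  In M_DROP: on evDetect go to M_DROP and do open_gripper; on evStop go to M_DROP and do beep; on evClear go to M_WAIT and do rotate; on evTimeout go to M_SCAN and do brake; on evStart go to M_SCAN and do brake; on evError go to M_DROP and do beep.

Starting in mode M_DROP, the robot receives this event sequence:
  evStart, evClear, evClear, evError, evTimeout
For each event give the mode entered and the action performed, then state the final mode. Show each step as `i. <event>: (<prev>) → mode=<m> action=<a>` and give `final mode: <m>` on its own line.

1. evStart: (M_DROP) → mode=M_SCAN action=brake
2. evClear: (M_SCAN) → mode=M_WAIT action=brake
3. evClear: (M_WAIT) → mode=M_WAIT action=beep
4. evError: (M_WAIT) → mode=M_FOLLOW action=brake
5. evTimeout: (M_FOLLOW) → mode=M_WAIT action=open_gripper

final mode: M_WAIT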